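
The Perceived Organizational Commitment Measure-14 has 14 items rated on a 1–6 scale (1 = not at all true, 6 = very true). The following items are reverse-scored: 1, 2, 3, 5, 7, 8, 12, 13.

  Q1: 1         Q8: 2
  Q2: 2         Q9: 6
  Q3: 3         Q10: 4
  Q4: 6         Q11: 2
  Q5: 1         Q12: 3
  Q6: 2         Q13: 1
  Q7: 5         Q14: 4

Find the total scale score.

Reverse-coded items (on a 1–6 scale, reversed = 7 − raw):
  item 1: 7 − 1 = 6
  item 2: 7 − 2 = 5
  item 3: 7 − 3 = 4
  item 5: 7 − 1 = 6
  item 7: 7 − 5 = 2
  item 8: 7 − 2 = 5
  item 12: 7 − 3 = 4
  item 13: 7 − 1 = 6
After reverse-coding: 6, 5, 4, 6, 6, 2, 2, 5, 6, 4, 2, 4, 6, 4
Total = 6 + 5 + 4 + 6 + 6 + 2 + 2 + 5 + 6 + 4 + 2 + 4 + 6 + 4 = 62

62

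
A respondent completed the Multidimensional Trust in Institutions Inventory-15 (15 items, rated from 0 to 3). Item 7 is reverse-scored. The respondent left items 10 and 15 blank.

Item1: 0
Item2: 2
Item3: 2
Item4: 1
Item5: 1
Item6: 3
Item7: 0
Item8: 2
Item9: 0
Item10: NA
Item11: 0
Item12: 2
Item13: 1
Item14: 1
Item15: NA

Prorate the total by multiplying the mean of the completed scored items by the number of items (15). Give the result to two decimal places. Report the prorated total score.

20.77

Reverse-coded (reversed = (0+3) − raw = 3 − raw):
  item 7: 3 − 0 = 3
Completed scored items (13 of 15): 0, 2, 2, 1, 1, 3, 3, 2, 0, 0, 2, 1, 1; sum = 18.
Person mean = 18 / 13 ≈ 1.3846
Prorated total = (18 / 13) × 15 = 20.77 (to 2 dp)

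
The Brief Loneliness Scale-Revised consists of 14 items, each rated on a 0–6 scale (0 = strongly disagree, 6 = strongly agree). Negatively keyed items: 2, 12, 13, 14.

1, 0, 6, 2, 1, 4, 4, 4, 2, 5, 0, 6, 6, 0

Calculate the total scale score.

41

Apply reverse scoring (on a 0–6 scale, reversed = 6 − raw):
  item 2: 6 − 0 = 6
  item 12: 6 − 6 = 0
  item 13: 6 − 6 = 0
  item 14: 6 − 0 = 6
Scored items: 1, 6, 6, 2, 1, 4, 4, 4, 2, 5, 0, 0, 0, 6
Total = 1 + 6 + 6 + 2 + 1 + 4 + 4 + 4 + 2 + 5 + 0 + 0 + 0 + 6 = 41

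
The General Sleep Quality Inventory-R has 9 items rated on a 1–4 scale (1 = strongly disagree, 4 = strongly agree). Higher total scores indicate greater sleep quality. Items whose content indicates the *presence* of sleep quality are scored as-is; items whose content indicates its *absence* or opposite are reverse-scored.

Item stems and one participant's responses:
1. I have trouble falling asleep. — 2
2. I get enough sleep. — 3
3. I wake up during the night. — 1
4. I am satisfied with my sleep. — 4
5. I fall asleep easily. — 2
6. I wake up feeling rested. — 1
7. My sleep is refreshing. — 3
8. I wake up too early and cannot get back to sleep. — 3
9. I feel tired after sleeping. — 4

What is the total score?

Items 1, 3, 8, 9 describe the absence/opposite of sleep quality → reverse-score.
reversed = (1+4) − raw = 5 − raw.
  item 1: 5 − 2 = 3
  item 2: 3
  item 3: 5 − 1 = 4
  item 4: 4
  item 5: 2
  item 6: 1
  item 7: 3
  item 8: 5 − 3 = 2
  item 9: 5 − 4 = 1
Total = 3 + 3 + 4 + 4 + 2 + 1 + 3 + 2 + 1 = 23

23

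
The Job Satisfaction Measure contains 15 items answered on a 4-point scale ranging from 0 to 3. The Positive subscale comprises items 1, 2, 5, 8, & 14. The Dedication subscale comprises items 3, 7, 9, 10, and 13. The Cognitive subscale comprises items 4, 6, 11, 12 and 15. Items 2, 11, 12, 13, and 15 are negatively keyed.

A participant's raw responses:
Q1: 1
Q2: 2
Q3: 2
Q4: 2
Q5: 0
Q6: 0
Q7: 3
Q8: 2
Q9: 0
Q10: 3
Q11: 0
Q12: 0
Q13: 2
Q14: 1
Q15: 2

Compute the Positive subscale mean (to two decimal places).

Positive items: 1, 2, 5, 8, 14.
Of these, item 2 is negatively keyed; reverse-coded value = 3 − response.
  item 1: 1
  item 2: 3 − 2 = 1
  item 5: 0
  item 8: 2
  item 14: 1
Sum = 1 + 1 + 0 + 2 + 1 = 5
Mean = 5 / 5 = 1.00

1.00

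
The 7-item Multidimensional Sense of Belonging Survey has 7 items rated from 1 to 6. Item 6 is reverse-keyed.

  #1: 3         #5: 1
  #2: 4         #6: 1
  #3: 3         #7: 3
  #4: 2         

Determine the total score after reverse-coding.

22

Reversing item 6 with 7 − raw:
Total = 3 + 4 + 3 + 2 + 1 + (7−1) + 3
      = 3 + 4 + 3 + 2 + 1 + 6 + 3 = 22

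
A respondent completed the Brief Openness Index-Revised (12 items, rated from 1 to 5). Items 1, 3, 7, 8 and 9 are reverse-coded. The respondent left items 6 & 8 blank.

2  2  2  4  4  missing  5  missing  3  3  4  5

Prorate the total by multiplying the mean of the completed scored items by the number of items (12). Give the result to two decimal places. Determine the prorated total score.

40.80

Reverse-coded (reversed = (1+5) − raw = 6 − raw):
  item 1: 6 − 2 = 4
  item 3: 6 − 2 = 4
  item 7: 6 − 5 = 1
  item 9: 6 − 3 = 3
Completed scored items (10 of 12): 4, 2, 4, 4, 4, 1, 3, 3, 4, 5; sum = 34.
Person mean = 34 / 10 ≈ 3.4000
Prorated total = (34 / 10) × 12 = 40.80 (to 2 dp)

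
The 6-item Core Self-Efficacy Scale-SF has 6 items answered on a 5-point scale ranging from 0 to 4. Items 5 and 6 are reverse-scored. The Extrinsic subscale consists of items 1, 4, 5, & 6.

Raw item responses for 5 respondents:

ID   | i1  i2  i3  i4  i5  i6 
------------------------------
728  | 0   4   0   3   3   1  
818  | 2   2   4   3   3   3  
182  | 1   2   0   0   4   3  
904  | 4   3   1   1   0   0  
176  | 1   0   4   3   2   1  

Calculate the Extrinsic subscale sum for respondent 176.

Respondent 176 raw: 1, 0, 4, 3, 2, 1.
Extrinsic items: 1, 4, 5, 6.
Reverse-coded (on a 0–4 scale, reversed = 4 − raw):
  item 1: 1
  item 4: 3
  item 5: 4 − 2 = 2
  item 6: 4 − 1 = 3
Sum = 1 + 3 + 2 + 3 = 9

9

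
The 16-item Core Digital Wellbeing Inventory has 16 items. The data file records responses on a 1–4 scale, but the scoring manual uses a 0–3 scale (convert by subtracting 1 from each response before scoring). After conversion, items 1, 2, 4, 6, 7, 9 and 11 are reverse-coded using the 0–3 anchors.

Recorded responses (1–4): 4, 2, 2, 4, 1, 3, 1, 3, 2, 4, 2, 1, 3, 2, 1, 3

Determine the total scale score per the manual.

Convert to 0–3: 3, 1, 1, 3, 0, 2, 0, 2, 1, 3, 1, 0, 2, 1, 0, 2
Reverse-coded (reverse-coded value = 3 − response):
  item 1: 3 − 3 = 0
  item 2: 3 − 1 = 2
  item 4: 3 − 3 = 0
  item 6: 3 − 2 = 1
  item 7: 3 − 0 = 3
  item 9: 3 − 1 = 2
  item 11: 3 − 1 = 2
Scored: 0, 2, 1, 0, 0, 1, 3, 2, 2, 3, 2, 0, 2, 1, 0, 2
Total = 21

21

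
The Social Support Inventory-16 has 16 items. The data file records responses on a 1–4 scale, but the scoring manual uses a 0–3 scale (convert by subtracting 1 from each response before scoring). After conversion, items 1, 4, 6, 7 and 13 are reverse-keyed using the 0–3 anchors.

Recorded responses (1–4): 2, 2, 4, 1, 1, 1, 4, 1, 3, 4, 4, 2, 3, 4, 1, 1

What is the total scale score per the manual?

25

Convert to 0–3: 1, 1, 3, 0, 0, 0, 3, 0, 2, 3, 3, 1, 2, 3, 0, 0
Reverse-coded (on a 0–3 scale, reversed = 3 − raw):
  item 1: 3 − 1 = 2
  item 4: 3 − 0 = 3
  item 6: 3 − 0 = 3
  item 7: 3 − 3 = 0
  item 13: 3 − 2 = 1
Scored: 2, 1, 3, 3, 0, 3, 0, 0, 2, 3, 3, 1, 1, 3, 0, 0
Total = 25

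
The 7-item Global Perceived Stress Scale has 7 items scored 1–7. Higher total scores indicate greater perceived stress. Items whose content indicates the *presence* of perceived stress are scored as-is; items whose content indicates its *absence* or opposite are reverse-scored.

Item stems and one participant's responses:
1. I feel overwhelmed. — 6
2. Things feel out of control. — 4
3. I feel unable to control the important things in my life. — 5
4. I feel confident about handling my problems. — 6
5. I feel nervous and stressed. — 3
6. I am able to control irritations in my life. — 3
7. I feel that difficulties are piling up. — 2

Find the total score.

27

Items 4, 6 describe the absence/opposite of perceived stress → reverse-score.
reversed = (1+7) − raw = 8 − raw.
  item 1: 6
  item 2: 4
  item 3: 5
  item 4: 8 − 6 = 2
  item 5: 3
  item 6: 8 − 3 = 5
  item 7: 2
Total = 6 + 4 + 5 + 2 + 3 + 5 + 2 = 27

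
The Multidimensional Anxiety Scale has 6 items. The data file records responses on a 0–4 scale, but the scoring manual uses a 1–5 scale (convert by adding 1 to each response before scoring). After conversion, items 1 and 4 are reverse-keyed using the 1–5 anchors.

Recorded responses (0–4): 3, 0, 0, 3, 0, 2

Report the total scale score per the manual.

Convert to 1–5: 4, 1, 1, 4, 1, 3
Reverse-coded (on a 1–5 scale, reversed = 6 − raw):
  item 1: 6 − 4 = 2
  item 4: 6 − 4 = 2
Scored: 2, 1, 1, 2, 1, 3
Total = 10

10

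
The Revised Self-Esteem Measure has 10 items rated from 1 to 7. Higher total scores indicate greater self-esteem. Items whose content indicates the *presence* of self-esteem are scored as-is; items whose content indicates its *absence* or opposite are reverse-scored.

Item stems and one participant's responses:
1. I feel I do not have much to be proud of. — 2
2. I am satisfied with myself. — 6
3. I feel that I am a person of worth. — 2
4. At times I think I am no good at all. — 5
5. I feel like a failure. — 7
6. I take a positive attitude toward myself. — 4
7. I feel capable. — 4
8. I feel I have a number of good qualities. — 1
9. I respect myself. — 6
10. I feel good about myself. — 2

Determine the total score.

Items 1, 4, 5 describe the absence/opposite of self-esteem → reverse-score.
reversed = (1+7) − raw = 8 − raw.
  item 1: 8 − 2 = 6
  item 2: 6
  item 3: 2
  item 4: 8 − 5 = 3
  item 5: 8 − 7 = 1
  item 6: 4
  item 7: 4
  item 8: 1
  item 9: 6
  item 10: 2
Total = 6 + 6 + 2 + 3 + 1 + 4 + 4 + 1 + 6 + 2 = 35

35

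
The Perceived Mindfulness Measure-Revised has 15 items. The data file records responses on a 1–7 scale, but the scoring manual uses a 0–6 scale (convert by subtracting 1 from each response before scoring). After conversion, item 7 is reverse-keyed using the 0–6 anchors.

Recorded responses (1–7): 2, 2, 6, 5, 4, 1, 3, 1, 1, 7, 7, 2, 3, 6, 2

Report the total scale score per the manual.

39

Convert to 0–6: 1, 1, 5, 4, 3, 0, 2, 0, 0, 6, 6, 1, 2, 5, 1
Reverse-coded (on a 0–6 scale, reversed = 6 − raw):
  item 7: 6 − 2 = 4
Scored: 1, 1, 5, 4, 3, 0, 4, 0, 0, 6, 6, 1, 2, 5, 1
Total = 39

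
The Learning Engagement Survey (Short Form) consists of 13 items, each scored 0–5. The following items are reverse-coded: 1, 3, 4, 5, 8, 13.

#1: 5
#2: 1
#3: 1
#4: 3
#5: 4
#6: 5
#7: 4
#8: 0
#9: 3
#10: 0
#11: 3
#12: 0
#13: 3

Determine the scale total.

Reverse-coded items (on a 0–5 scale, reversed = 5 − raw):
  item 1: 5 − 5 = 0
  item 3: 5 − 1 = 4
  item 4: 5 − 3 = 2
  item 5: 5 − 4 = 1
  item 8: 5 − 0 = 5
  item 13: 5 − 3 = 2
Scored responses: 0, 1, 4, 2, 1, 5, 4, 5, 3, 0, 3, 0, 2
Total = 0 + 1 + 4 + 2 + 1 + 5 + 4 + 5 + 3 + 0 + 3 + 0 + 2 = 30

30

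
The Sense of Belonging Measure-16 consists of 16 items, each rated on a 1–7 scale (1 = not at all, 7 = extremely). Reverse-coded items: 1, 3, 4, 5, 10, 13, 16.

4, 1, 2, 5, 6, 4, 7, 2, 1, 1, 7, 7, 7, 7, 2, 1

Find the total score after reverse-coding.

68

Reverse-coded items use 8 − raw:
  item 1: 8 − 4 = 4
  item 3: 8 − 2 = 6
  item 4: 8 − 5 = 3
  item 5: 8 − 6 = 2
  item 10: 8 − 1 = 7
  item 13: 8 − 7 = 1
  item 16: 8 − 1 = 7
Scored items: 4, 1, 6, 3, 2, 4, 7, 2, 1, 7, 7, 7, 1, 7, 2, 7
Total = 4 + 1 + 6 + 3 + 2 + 4 + 7 + 2 + 1 + 7 + 7 + 7 + 1 + 7 + 2 + 7 = 68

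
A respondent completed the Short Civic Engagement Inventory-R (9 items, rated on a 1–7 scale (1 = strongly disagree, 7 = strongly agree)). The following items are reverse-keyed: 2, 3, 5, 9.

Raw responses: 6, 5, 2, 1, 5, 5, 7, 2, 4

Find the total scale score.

Raw sum = 37. Reverse-keyed items: 2, 3, 5, 9; their raw sum = 16.
Each reversal replaces raw with 8 − raw, changing the total by 8 − 2·raw per item.
Total = 37 + 4·8 − 2·16 = 37 + 32 − 32 = 37

37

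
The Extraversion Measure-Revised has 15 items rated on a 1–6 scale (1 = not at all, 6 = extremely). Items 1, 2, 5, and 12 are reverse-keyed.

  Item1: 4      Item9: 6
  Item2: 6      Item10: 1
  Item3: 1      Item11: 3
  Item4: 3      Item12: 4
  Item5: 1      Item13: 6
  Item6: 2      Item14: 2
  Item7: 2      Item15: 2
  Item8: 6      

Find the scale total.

Reverse-keyed items use 7 − raw:
  item 1: 7 − 4 = 3
  item 2: 7 − 6 = 1
  item 5: 7 − 1 = 6
  item 12: 7 − 4 = 3
After reverse-coding: 3, 1, 1, 3, 6, 2, 2, 6, 6, 1, 3, 3, 6, 2, 2
Total = 3 + 1 + 1 + 3 + 6 + 2 + 2 + 6 + 6 + 1 + 3 + 3 + 6 + 2 + 2 = 47

47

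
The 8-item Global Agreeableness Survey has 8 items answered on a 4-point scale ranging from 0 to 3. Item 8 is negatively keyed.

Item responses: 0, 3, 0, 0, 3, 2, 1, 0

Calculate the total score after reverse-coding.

Raw sum = 9. Negatively keyed items: 8; their raw sum = 0.
Each reversal replaces raw with 3 − raw, changing the total by 3 − 2·raw per item.
Total = 9 + 1·3 − 2·0 = 9 + 3 − 0 = 12

12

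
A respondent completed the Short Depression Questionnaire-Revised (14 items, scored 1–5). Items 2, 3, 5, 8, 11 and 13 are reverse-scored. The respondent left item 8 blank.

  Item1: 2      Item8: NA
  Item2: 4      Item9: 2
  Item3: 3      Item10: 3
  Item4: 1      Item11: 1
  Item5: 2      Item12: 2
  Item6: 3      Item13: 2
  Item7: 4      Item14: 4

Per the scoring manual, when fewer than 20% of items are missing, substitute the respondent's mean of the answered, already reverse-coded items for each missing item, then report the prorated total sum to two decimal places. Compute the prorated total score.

42.00

Reverse-coded (on a 1–5 scale, reversed = 6 − raw):
  item 2: 6 − 4 = 2
  item 3: 6 − 3 = 3
  item 5: 6 − 2 = 4
  item 11: 6 − 1 = 5
  item 13: 6 − 2 = 4
Completed scored items (13 of 14): 2, 2, 3, 1, 4, 3, 4, 2, 3, 5, 2, 4, 4; sum = 39.
Person mean = 39 / 13 ≈ 3.0000
Prorated total = (39 / 13) × 14 = 42.00 (to 2 dp)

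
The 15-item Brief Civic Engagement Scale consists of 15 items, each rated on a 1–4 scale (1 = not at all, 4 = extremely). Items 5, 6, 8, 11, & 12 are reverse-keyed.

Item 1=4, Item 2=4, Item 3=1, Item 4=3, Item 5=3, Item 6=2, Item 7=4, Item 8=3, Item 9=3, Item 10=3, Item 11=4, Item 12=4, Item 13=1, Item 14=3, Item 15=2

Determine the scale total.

Raw sum = 44. Reverse-keyed items: 5, 6, 8, 11, 12; their raw sum = 16.
Each reversal replaces raw with 5 − raw, changing the total by 5 − 2·raw per item.
Total = 44 + 5·5 − 2·16 = 44 + 25 − 32 = 37

37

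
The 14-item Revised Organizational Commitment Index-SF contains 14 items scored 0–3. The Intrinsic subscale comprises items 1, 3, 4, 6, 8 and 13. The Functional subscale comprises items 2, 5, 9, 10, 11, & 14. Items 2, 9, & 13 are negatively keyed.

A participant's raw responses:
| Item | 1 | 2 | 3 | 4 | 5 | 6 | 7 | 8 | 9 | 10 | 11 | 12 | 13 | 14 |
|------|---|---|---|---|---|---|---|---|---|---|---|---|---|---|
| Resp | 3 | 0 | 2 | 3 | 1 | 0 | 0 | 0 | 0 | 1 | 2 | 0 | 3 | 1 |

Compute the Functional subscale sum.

11

Functional items: 2, 5, 9, 10, 11, 14.
Of these, items 2 and 9 are negatively keyed; reverse-coded value = 3 − response.
  item 2: 3 − 0 = 3
  item 5: 1
  item 9: 3 − 0 = 3
  item 10: 1
  item 11: 2
  item 14: 1
Sum = 3 + 1 + 3 + 1 + 2 + 1 = 11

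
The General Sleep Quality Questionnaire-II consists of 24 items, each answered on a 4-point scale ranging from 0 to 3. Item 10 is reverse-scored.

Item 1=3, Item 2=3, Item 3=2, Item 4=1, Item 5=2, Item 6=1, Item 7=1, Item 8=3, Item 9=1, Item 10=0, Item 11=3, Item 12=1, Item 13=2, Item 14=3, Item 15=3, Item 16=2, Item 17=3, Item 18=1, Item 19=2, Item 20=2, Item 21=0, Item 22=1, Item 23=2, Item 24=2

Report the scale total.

Raw sum = 44. Reverse-scored items: 10; their raw sum = 0.
Each reversal replaces raw with 3 − raw, changing the total by 3 − 2·raw per item.
Total = 44 + 1·3 − 2·0 = 44 + 3 − 0 = 47

47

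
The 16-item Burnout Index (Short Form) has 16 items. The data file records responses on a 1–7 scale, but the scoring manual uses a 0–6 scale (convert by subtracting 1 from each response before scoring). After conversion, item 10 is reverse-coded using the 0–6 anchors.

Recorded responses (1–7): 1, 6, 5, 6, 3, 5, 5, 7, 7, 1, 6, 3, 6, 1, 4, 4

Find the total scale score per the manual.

60

Convert to 0–6: 0, 5, 4, 5, 2, 4, 4, 6, 6, 0, 5, 2, 5, 0, 3, 3
Reverse-coded (reverse-coded value = 6 − response):
  item 10: 6 − 0 = 6
Scored: 0, 5, 4, 5, 2, 4, 4, 6, 6, 6, 5, 2, 5, 0, 3, 3
Total = 60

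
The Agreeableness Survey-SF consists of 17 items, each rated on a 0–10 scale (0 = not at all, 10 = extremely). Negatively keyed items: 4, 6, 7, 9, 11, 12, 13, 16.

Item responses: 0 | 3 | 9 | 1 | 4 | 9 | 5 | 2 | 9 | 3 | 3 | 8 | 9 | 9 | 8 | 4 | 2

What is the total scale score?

Raw sum = 88. Negatively keyed items: 4, 6, 7, 9, 11, 12, 13, 16; their raw sum = 48.
Each reversal replaces raw with 10 − raw, changing the total by 10 − 2·raw per item.
Total = 88 + 8·10 − 2·48 = 88 + 80 − 96 = 72

72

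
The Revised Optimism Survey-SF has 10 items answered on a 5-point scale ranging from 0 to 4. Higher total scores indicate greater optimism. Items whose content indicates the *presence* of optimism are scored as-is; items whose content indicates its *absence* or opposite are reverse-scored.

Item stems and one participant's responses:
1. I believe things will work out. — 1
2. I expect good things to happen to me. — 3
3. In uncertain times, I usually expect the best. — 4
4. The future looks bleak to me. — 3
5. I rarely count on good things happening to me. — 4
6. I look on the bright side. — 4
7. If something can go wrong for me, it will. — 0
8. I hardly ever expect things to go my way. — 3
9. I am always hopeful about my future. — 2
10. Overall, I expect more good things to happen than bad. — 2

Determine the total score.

22

Items 4, 5, 7, 8 describe the absence/opposite of optimism → reverse-score.
on a 0–4 scale, reversed = 4 − raw.
  item 1: 1
  item 2: 3
  item 3: 4
  item 4: 4 − 3 = 1
  item 5: 4 − 4 = 0
  item 6: 4
  item 7: 4 − 0 = 4
  item 8: 4 − 3 = 1
  item 9: 2
  item 10: 2
Total = 1 + 3 + 4 + 1 + 0 + 4 + 4 + 1 + 2 + 2 = 22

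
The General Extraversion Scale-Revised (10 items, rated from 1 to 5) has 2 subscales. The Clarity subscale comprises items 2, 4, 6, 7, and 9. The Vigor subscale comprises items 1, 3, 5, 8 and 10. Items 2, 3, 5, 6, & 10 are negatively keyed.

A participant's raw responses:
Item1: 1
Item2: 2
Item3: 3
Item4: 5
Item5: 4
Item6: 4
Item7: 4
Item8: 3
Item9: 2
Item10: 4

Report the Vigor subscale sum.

11

Vigor items: 1, 3, 5, 8, 10.
Of these, items 3, 5 and 10 are negatively keyed; on a 1–5 scale, reversed = 6 − raw.
  item 1: 1
  item 3: 6 − 3 = 3
  item 5: 6 − 4 = 2
  item 8: 3
  item 10: 6 − 4 = 2
Sum = 1 + 3 + 2 + 3 + 2 = 11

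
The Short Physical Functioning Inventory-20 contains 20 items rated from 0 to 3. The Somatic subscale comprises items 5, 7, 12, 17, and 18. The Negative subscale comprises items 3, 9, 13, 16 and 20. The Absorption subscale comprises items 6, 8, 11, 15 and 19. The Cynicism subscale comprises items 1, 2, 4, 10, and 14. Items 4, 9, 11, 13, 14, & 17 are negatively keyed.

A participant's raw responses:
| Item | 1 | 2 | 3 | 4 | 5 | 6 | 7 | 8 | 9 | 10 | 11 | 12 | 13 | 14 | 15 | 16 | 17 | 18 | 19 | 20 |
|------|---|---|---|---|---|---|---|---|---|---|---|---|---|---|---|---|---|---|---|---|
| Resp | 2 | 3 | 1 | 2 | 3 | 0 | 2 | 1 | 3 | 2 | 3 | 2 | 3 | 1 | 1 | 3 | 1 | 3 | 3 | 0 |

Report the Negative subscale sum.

4

Negative items: 3, 9, 13, 16, 20.
Of these, items 9 and 13 are negatively keyed; reversed = (0+3) − raw = 3 − raw.
  item 3: 1
  item 9: 3 − 3 = 0
  item 13: 3 − 3 = 0
  item 16: 3
  item 20: 0
Sum = 1 + 0 + 0 + 3 + 0 = 4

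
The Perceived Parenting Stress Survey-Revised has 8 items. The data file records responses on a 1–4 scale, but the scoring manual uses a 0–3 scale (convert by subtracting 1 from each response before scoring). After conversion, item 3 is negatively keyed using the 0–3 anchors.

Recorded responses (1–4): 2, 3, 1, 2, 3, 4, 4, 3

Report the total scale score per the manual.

17

Convert to 0–3: 1, 2, 0, 1, 2, 3, 3, 2
Reverse-coded (reverse-coded value = 3 − response):
  item 3: 3 − 0 = 3
Scored: 1, 2, 3, 1, 2, 3, 3, 2
Total = 17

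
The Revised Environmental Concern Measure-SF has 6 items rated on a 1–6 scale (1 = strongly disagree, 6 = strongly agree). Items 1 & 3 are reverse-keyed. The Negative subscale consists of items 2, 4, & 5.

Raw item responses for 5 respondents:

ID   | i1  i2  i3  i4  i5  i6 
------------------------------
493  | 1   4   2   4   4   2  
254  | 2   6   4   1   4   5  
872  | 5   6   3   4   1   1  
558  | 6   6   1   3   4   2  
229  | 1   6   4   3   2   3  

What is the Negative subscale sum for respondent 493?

12

Respondent 493 raw: 1, 4, 2, 4, 4, 2.
Negative items: 2, 4, 5.
Reverse-coded (on a 1–6 scale, reversed = 7 − raw):
  item 2: 4
  item 4: 4
  item 5: 4
Sum = 4 + 4 + 4 = 12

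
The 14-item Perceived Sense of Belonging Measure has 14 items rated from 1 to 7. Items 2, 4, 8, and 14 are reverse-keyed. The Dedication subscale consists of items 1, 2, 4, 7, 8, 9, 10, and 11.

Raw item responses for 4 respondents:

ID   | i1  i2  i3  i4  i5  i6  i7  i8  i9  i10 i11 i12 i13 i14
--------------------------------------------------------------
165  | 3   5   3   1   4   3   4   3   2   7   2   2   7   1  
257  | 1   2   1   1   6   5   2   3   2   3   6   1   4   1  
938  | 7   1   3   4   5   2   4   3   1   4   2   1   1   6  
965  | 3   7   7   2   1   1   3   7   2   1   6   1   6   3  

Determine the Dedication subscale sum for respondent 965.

23

Respondent 965 raw: 3, 7, 7, 2, 1, 1, 3, 7, 2, 1, 6, 1, 6, 3.
Dedication items: 1, 2, 4, 7, 8, 9, 10, 11.
Reverse-coded (on a 1–7 scale, reversed = 8 − raw):
  item 1: 3
  item 2: 8 − 7 = 1
  item 4: 8 − 2 = 6
  item 7: 3
  item 8: 8 − 7 = 1
  item 9: 2
  item 10: 1
  item 11: 6
Sum = 3 + 1 + 6 + 3 + 1 + 2 + 1 + 6 = 23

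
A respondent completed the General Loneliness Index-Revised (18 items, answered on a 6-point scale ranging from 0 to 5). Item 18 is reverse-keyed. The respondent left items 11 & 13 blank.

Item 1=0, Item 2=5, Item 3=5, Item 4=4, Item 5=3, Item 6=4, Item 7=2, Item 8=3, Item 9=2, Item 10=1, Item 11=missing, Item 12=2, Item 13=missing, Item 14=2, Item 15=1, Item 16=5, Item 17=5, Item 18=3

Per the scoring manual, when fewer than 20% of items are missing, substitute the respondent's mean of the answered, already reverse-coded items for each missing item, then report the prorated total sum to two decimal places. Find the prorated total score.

Reverse-coded (on a 0–5 scale, reversed = 5 − raw):
  item 18: 5 − 3 = 2
Completed scored items (16 of 18): 0, 5, 5, 4, 3, 4, 2, 3, 2, 1, 2, 2, 1, 5, 5, 2; sum = 46.
Person mean = 46 / 16 ≈ 2.8750
Prorated total = (46 / 16) × 18 = 51.75 (to 2 dp)

51.75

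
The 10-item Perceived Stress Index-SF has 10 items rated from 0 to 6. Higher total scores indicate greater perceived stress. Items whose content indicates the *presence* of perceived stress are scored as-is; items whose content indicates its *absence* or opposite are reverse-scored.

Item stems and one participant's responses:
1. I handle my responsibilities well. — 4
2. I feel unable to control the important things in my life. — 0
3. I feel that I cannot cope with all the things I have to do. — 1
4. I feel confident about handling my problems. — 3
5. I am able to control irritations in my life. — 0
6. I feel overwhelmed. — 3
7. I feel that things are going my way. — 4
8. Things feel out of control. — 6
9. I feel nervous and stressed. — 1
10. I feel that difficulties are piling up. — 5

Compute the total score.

29

Items 1, 4, 5, 7 describe the absence/opposite of perceived stress → reverse-score.
reversed = (0+6) − raw = 6 − raw.
  item 1: 6 − 4 = 2
  item 2: 0
  item 3: 1
  item 4: 6 − 3 = 3
  item 5: 6 − 0 = 6
  item 6: 3
  item 7: 6 − 4 = 2
  item 8: 6
  item 9: 1
  item 10: 5
Total = 2 + 0 + 1 + 3 + 6 + 3 + 2 + 6 + 1 + 5 = 29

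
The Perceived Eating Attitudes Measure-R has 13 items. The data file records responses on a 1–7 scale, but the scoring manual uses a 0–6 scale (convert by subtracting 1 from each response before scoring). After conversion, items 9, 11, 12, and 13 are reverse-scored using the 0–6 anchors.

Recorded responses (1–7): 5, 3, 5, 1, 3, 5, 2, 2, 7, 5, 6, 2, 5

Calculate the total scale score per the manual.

30

Convert to 0–6: 4, 2, 4, 0, 2, 4, 1, 1, 6, 4, 5, 1, 4
Reverse-coded (reverse-coded value = 6 − response):
  item 9: 6 − 6 = 0
  item 11: 6 − 5 = 1
  item 12: 6 − 1 = 5
  item 13: 6 − 4 = 2
Scored: 4, 2, 4, 0, 2, 4, 1, 1, 0, 4, 1, 5, 2
Total = 30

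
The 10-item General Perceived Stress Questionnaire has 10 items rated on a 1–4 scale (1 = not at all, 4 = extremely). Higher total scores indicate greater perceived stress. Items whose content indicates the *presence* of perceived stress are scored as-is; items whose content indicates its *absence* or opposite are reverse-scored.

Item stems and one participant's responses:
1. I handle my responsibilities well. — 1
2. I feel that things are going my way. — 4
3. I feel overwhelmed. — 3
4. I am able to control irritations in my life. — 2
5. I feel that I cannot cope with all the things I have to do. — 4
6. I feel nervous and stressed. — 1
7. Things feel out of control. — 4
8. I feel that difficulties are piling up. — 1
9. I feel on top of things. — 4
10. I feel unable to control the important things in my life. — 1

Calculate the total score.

Items 1, 2, 4, 9 describe the absence/opposite of perceived stress → reverse-score.
reverse-coded value = 5 − response.
  item 1: 5 − 1 = 4
  item 2: 5 − 4 = 1
  item 3: 3
  item 4: 5 − 2 = 3
  item 5: 4
  item 6: 1
  item 7: 4
  item 8: 1
  item 9: 5 − 4 = 1
  item 10: 1
Total = 4 + 1 + 3 + 3 + 4 + 1 + 4 + 1 + 1 + 1 = 23

23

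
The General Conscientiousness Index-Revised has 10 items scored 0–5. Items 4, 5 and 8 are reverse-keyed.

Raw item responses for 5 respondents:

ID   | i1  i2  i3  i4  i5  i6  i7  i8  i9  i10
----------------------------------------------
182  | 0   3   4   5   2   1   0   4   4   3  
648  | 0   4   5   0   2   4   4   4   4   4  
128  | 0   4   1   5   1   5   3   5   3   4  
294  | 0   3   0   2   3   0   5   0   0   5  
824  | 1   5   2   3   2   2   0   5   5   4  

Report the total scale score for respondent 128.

Respondent 128 raw: 0, 4, 1, 5, 1, 5, 3, 5, 3, 4.
Reverse-coded (reverse-coded value = 5 − response):
  item 1: 0
  item 2: 4
  item 3: 1
  item 4: 5 − 5 = 0
  item 5: 5 − 1 = 4
  item 6: 5
  item 7: 3
  item 8: 5 − 5 = 0
  item 9: 3
  item 10: 4
Sum = 0 + 4 + 1 + 0 + 4 + 5 + 3 + 0 + 3 + 4 = 24

24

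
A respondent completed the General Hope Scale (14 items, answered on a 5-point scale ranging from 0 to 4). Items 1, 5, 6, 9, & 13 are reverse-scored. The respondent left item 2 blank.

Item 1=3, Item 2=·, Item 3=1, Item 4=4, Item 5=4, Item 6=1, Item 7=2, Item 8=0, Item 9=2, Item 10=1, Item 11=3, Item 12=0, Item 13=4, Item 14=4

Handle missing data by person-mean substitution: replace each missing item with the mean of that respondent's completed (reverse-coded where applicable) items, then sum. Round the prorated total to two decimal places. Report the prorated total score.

22.62

Reverse-coded (on a 0–4 scale, reversed = 4 − raw):
  item 1: 4 − 3 = 1
  item 5: 4 − 4 = 0
  item 6: 4 − 1 = 3
  item 9: 4 − 2 = 2
  item 13: 4 − 4 = 0
Completed scored items (13 of 14): 1, 1, 4, 0, 3, 2, 0, 2, 1, 3, 0, 0, 4; sum = 21.
Person mean = 21 / 13 ≈ 1.6154
Prorated total = (21 / 13) × 14 = 22.62 (to 2 dp)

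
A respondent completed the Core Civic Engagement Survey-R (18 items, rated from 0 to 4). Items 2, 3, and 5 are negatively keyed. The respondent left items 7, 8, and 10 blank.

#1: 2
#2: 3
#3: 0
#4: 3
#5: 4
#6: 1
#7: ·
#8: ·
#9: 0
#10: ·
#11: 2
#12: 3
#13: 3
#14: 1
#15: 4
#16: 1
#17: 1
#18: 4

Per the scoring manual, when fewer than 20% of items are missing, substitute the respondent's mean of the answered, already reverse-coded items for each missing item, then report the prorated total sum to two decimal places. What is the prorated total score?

36.00

Reverse-coded (reverse-coded value = 4 − response):
  item 2: 4 − 3 = 1
  item 3: 4 − 0 = 4
  item 5: 4 − 4 = 0
Completed scored items (15 of 18): 2, 1, 4, 3, 0, 1, 0, 2, 3, 3, 1, 4, 1, 1, 4; sum = 30.
Person mean = 30 / 15 ≈ 2.0000
Prorated total = (30 / 15) × 18 = 36.00 (to 2 dp)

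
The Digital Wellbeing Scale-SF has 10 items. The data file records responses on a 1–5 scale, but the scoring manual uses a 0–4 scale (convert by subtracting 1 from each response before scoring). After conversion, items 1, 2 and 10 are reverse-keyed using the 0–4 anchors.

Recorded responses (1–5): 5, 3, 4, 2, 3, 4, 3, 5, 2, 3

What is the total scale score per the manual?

Convert to 0–4: 4, 2, 3, 1, 2, 3, 2, 4, 1, 2
Reverse-coded (on a 0–4 scale, reversed = 4 − raw):
  item 1: 4 − 4 = 0
  item 2: 4 − 2 = 2
  item 10: 4 − 2 = 2
Scored: 0, 2, 3, 1, 2, 3, 2, 4, 1, 2
Total = 20

20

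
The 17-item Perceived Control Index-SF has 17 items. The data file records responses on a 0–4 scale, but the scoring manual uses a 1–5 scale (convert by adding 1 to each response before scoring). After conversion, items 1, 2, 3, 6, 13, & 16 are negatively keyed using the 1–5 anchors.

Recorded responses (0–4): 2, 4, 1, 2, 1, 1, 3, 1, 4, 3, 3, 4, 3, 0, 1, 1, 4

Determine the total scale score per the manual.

55

Convert to 1–5: 3, 5, 2, 3, 2, 2, 4, 2, 5, 4, 4, 5, 4, 1, 2, 2, 5
Reverse-coded (on a 1–5 scale, reversed = 6 − raw):
  item 1: 6 − 3 = 3
  item 2: 6 − 5 = 1
  item 3: 6 − 2 = 4
  item 6: 6 − 2 = 4
  item 13: 6 − 4 = 2
  item 16: 6 − 2 = 4
Scored: 3, 1, 4, 3, 2, 4, 4, 2, 5, 4, 4, 5, 2, 1, 2, 4, 5
Total = 55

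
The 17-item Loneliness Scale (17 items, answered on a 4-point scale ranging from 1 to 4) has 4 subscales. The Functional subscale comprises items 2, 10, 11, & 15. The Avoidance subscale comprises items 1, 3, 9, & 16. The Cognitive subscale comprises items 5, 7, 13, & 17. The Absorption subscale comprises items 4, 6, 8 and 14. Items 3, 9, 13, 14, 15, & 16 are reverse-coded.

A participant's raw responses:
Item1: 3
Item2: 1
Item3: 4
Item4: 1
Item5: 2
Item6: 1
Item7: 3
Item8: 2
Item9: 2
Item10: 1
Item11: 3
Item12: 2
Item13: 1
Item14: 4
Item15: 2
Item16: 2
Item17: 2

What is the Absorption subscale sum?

5

Absorption items: 4, 6, 8, 14.
Of these, item 14 is reverse-coded; reverse-coded value = 5 − response.
  item 4: 1
  item 6: 1
  item 8: 2
  item 14: 5 − 4 = 1
Sum = 1 + 1 + 2 + 1 = 5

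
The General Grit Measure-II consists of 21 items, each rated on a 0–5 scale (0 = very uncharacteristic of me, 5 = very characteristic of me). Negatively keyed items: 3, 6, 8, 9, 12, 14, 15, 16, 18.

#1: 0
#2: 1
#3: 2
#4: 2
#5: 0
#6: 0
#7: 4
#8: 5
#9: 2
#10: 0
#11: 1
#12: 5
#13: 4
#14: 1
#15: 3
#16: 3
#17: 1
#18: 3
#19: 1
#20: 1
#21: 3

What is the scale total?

39

Reversing items 3, 6, 8, 9, 12, 14, 15, 16 and 18 with 5 − raw:
Total = 0 + 1 + (5−2) + 2 + 0 + (5−0) + 4 + (5−5) + (5−2) + 0 + 1 + (5−5) + 4 + (5−1) + (5−3) + (5−3) + 1 + (5−3) + 1 + 1 + 3
      = 0 + 1 + 3 + 2 + 0 + 5 + 4 + 0 + 3 + 0 + 1 + 0 + 4 + 4 + 2 + 2 + 1 + 2 + 1 + 1 + 3 = 39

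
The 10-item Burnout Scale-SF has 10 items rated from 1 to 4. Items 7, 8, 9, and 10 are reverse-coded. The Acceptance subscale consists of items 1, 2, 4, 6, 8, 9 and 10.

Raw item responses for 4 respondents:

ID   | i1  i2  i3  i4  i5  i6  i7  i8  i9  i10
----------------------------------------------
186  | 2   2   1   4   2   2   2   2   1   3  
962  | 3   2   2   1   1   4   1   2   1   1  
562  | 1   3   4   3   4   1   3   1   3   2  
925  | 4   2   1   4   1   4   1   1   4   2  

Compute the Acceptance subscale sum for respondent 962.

21

Respondent 962 raw: 3, 2, 2, 1, 1, 4, 1, 2, 1, 1.
Acceptance items: 1, 2, 4, 6, 8, 9, 10.
Reverse-coded (reverse-coded value = 5 − response):
  item 1: 3
  item 2: 2
  item 4: 1
  item 6: 4
  item 8: 5 − 2 = 3
  item 9: 5 − 1 = 4
  item 10: 5 − 1 = 4
Sum = 3 + 2 + 1 + 4 + 3 + 4 + 4 = 21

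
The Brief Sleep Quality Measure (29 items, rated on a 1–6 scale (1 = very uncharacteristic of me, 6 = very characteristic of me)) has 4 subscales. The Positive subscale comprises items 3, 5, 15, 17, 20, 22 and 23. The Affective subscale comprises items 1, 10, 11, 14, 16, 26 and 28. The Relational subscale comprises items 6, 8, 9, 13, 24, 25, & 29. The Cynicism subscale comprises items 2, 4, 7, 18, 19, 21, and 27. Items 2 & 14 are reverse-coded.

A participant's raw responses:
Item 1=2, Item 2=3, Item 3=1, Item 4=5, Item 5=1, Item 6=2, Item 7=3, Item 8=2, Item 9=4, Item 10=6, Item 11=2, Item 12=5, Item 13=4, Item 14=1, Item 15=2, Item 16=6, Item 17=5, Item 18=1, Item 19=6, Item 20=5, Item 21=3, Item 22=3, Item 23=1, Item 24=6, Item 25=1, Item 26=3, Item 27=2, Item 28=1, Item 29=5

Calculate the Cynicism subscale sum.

Cynicism items: 2, 4, 7, 18, 19, 21, 27.
Of these, item 2 is reverse-coded; reversed = (1+6) − raw = 7 − raw.
  item 2: 7 − 3 = 4
  item 4: 5
  item 7: 3
  item 18: 1
  item 19: 6
  item 21: 3
  item 27: 2
Sum = 4 + 5 + 3 + 1 + 6 + 3 + 2 = 24

24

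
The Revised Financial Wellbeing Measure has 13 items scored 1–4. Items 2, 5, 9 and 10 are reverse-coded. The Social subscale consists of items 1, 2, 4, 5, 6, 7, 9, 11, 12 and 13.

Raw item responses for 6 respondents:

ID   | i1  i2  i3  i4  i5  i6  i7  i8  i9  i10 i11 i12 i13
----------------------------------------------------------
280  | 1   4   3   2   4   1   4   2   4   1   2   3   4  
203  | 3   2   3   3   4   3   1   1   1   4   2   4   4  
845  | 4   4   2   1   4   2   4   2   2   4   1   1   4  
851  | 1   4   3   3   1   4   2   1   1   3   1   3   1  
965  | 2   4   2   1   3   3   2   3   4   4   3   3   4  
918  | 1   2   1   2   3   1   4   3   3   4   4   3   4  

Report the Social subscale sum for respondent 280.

Respondent 280 raw: 1, 4, 3, 2, 4, 1, 4, 2, 4, 1, 2, 3, 4.
Social items: 1, 2, 4, 5, 6, 7, 9, 11, 12, 13.
Reverse-coded (reverse-coded value = 5 − response):
  item 1: 1
  item 2: 5 − 4 = 1
  item 4: 2
  item 5: 5 − 4 = 1
  item 6: 1
  item 7: 4
  item 9: 5 − 4 = 1
  item 11: 2
  item 12: 3
  item 13: 4
Sum = 1 + 1 + 2 + 1 + 1 + 4 + 1 + 2 + 3 + 4 = 20

20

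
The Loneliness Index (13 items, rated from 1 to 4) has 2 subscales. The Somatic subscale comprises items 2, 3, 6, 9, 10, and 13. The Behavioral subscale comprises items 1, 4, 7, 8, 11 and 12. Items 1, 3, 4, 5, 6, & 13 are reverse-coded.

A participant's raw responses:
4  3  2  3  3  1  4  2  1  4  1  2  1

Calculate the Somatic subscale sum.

Somatic items: 2, 3, 6, 9, 10, 13.
Of these, items 3, 6, & 13 are reverse-coded; on a 1–4 scale, reversed = 5 − raw.
  item 2: 3
  item 3: 5 − 2 = 3
  item 6: 5 − 1 = 4
  item 9: 1
  item 10: 4
  item 13: 5 − 1 = 4
Sum = 3 + 3 + 4 + 1 + 4 + 4 = 19

19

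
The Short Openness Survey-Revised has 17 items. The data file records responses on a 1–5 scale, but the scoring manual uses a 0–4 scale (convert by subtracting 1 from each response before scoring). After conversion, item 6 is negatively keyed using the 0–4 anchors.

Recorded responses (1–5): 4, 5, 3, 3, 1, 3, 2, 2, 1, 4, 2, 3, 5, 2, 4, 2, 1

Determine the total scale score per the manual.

30

Convert to 0–4: 3, 4, 2, 2, 0, 2, 1, 1, 0, 3, 1, 2, 4, 1, 3, 1, 0
Reverse-coded (reversed = (0+4) − raw = 4 − raw):
  item 6: 4 − 2 = 2
Scored: 3, 4, 2, 2, 0, 2, 1, 1, 0, 3, 1, 2, 4, 1, 3, 1, 0
Total = 30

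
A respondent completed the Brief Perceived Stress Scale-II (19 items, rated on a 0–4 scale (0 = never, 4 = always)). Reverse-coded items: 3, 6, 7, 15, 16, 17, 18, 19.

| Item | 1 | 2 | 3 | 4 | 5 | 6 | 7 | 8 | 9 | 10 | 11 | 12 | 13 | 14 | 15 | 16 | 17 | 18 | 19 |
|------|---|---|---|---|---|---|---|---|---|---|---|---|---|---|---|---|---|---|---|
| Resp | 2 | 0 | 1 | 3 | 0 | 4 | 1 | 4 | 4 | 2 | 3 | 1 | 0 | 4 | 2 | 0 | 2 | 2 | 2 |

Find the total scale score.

Reversing items 3, 6, 7, 15, 16, 17, 18, and 19 with 4 − raw:
Total = 2 + 0 + (4−1) + 3 + 0 + (4−4) + (4−1) + 4 + 4 + 2 + 3 + 1 + 0 + 4 + (4−2) + (4−0) + (4−2) + (4−2) + (4−2)
      = 2 + 0 + 3 + 3 + 0 + 0 + 3 + 4 + 4 + 2 + 3 + 1 + 0 + 4 + 2 + 4 + 2 + 2 + 2 = 41

41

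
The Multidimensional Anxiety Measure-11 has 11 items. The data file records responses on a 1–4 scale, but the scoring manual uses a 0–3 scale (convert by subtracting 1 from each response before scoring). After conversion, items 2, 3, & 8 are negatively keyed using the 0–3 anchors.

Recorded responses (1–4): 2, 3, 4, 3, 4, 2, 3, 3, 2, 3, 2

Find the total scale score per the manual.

15

Convert to 0–3: 1, 2, 3, 2, 3, 1, 2, 2, 1, 2, 1
Reverse-coded (reversed = (0+3) − raw = 3 − raw):
  item 2: 3 − 2 = 1
  item 3: 3 − 3 = 0
  item 8: 3 − 2 = 1
Scored: 1, 1, 0, 2, 3, 1, 2, 1, 1, 2, 1
Total = 15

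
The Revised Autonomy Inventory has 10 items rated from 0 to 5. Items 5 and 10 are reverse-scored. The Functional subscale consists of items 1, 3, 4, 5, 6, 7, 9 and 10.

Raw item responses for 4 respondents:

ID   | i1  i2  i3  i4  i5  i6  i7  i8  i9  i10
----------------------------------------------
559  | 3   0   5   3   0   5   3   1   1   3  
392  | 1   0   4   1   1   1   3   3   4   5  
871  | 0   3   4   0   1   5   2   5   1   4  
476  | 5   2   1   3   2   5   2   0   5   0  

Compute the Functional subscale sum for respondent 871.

17

Respondent 871 raw: 0, 3, 4, 0, 1, 5, 2, 5, 1, 4.
Functional items: 1, 3, 4, 5, 6, 7, 9, 10.
Reverse-coded (reversed = (0+5) − raw = 5 − raw):
  item 1: 0
  item 3: 4
  item 4: 0
  item 5: 5 − 1 = 4
  item 6: 5
  item 7: 2
  item 9: 1
  item 10: 5 − 4 = 1
Sum = 0 + 4 + 0 + 4 + 5 + 2 + 1 + 1 = 17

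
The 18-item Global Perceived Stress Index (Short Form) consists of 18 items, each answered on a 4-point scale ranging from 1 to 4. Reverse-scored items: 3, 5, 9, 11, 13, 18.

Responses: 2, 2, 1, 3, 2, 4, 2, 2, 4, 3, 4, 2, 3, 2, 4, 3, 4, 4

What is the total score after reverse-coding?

45

Apply reverse scoring (reversed = (1+4) − raw = 5 − raw):
  item 3: 5 − 1 = 4
  item 5: 5 − 2 = 3
  item 9: 5 − 4 = 1
  item 11: 5 − 4 = 1
  item 13: 5 − 3 = 2
  item 18: 5 − 4 = 1
Scored items: 2, 2, 4, 3, 3, 4, 2, 2, 1, 3, 1, 2, 2, 2, 4, 3, 4, 1
Total = 2 + 2 + 4 + 3 + 3 + 4 + 2 + 2 + 1 + 3 + 1 + 2 + 2 + 2 + 4 + 3 + 4 + 1 = 45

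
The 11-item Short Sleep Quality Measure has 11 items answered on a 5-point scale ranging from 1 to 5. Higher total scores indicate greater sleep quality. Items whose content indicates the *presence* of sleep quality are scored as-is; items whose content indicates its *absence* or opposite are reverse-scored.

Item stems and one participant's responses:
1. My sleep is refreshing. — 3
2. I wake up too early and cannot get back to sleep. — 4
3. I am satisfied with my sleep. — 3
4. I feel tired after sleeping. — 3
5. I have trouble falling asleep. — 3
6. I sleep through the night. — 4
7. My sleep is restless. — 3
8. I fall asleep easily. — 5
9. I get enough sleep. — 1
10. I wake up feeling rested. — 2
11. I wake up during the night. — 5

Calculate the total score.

Items 2, 4, 5, 7, 11 describe the absence/opposite of sleep quality → reverse-score.
on a 1–5 scale, reversed = 6 − raw.
  item 1: 3
  item 2: 6 − 4 = 2
  item 3: 3
  item 4: 6 − 3 = 3
  item 5: 6 − 3 = 3
  item 6: 4
  item 7: 6 − 3 = 3
  item 8: 5
  item 9: 1
  item 10: 2
  item 11: 6 − 5 = 1
Total = 3 + 2 + 3 + 3 + 3 + 4 + 3 + 5 + 1 + 2 + 1 = 30

30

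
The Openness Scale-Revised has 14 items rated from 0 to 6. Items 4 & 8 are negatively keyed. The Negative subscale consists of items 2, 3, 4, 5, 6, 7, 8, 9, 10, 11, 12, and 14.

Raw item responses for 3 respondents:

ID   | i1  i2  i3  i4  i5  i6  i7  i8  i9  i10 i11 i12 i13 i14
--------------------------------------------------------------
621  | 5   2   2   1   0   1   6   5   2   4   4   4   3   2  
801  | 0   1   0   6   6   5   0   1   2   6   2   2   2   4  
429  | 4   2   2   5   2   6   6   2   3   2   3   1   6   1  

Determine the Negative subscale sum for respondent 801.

33

Respondent 801 raw: 0, 1, 0, 6, 6, 5, 0, 1, 2, 6, 2, 2, 2, 4.
Negative items: 2, 3, 4, 5, 6, 7, 8, 9, 10, 11, 12, 14.
Reverse-coded (on a 0–6 scale, reversed = 6 − raw):
  item 2: 1
  item 3: 0
  item 4: 6 − 6 = 0
  item 5: 6
  item 6: 5
  item 7: 0
  item 8: 6 − 1 = 5
  item 9: 2
  item 10: 6
  item 11: 2
  item 12: 2
  item 14: 4
Sum = 1 + 0 + 0 + 6 + 5 + 0 + 5 + 2 + 6 + 2 + 2 + 4 = 33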